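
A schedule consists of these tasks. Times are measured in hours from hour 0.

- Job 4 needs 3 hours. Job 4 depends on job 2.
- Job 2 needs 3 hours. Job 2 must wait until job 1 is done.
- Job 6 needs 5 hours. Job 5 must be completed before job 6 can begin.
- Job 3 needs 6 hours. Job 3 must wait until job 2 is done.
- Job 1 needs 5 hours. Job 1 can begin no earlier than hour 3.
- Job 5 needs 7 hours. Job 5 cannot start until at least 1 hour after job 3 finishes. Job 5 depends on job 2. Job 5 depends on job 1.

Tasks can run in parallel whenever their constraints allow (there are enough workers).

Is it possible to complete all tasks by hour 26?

No

After its own release at hour 3, job 1 can start at hour 3 and finishes at hour 8.
After job 1 (finishes hour 8), job 2 can start at hour 8 and finishes at hour 11.
After job 2 (finishes hour 11), job 4 can start at hour 11 and finishes at hour 14.
Job 3 waits on job 2 (finishes hour 11), so it starts at hour 11 and finishes at 11 + 6 = hour 17.
For job 5: job 3 (finishes hour 17, plus 1-hour gap → hour 18); job 2 (finishes hour 11); job 1 (finishes hour 8). Taking the maximum gives a start of hour 18, and it finishes at 18 + 7 = hour 25.
Job 6 waits on job 5 (finishes hour 25), so it starts at hour 25 and finishes at 25 + 5 = hour 30.
The earliest everything can be done is hour 30, which is after the deadline of 26, so it is not possible.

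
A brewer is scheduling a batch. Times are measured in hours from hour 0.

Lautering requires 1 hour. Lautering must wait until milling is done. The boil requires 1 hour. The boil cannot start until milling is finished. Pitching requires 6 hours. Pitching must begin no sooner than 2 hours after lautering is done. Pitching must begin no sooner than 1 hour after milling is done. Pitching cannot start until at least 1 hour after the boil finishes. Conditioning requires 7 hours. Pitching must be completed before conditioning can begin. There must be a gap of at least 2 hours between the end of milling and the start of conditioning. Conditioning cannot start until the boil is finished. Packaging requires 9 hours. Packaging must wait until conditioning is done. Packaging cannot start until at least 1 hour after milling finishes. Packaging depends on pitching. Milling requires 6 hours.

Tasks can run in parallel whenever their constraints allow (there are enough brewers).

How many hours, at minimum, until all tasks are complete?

31

Nothing blocks milling, so it runs from hour 0 to hour 6.
The boil cannot begin until milling (finishes hour 6). It runs from hour 6 to 6 + 1 = hour 7.
After milling (finishes hour 6), lautering can start at hour 6 and finishes at hour 7.
For pitching: lautering (finishes hour 7, plus 2-hour gap → hour 9); milling (finishes hour 6, plus 1-hour gap → hour 7); the boil (finishes hour 7, plus 1-hour gap → hour 8). Taking the maximum gives a start of hour 9, and it finishes at 9 + 6 = hour 15.
For conditioning: pitching (finishes hour 15); milling (finishes hour 6, plus 2-hour gap → hour 8); the boil (finishes hour 7). Taking the maximum gives a start of hour 15, and it finishes at 15 + 7 = hour 22.
Packaging needs all of conditioning (finishes hour 22); milling (finishes hour 6, plus 1-hour gap → hour 7); pitching (finishes hour 15). That puts its earliest start at hour 22; it finishes at 22 + 9 = hour 31.
All tasks are finished once the last one completes. Finish times: Milling at 6, Lautering at 7, The boil at 7, Pitching at 15, Conditioning at 22, Packaging at 31. The latest is hour 31.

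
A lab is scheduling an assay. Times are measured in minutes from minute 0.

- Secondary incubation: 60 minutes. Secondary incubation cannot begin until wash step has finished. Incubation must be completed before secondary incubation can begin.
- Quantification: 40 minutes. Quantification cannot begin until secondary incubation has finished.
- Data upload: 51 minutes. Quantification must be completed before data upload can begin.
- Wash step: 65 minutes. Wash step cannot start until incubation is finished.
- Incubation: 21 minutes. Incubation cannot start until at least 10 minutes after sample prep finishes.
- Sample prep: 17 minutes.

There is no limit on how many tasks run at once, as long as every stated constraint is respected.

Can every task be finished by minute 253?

Nothing blocks sample prep, so it runs from minute 0 to minute 17.
After sample prep (finishes minute 17, plus 10-minute gap → minute 27), incubation can start at minute 27 and finishes at minute 48.
Wash step cannot begin until incubation (finishes minute 48). It runs from minute 48 to 48 + 65 = minute 113.
Secondary incubation has to wait for wash step (finishes minute 113); incubation (finishes minute 48). The latest of these is minute 113, so secondary incubation runs minute 113 to 113 + 60 = minute 173.
After secondary incubation (finishes minute 173), quantification can start at minute 173 and finishes at minute 213.
Data upload waits on quantification (finishes minute 213), so it starts at minute 213 and finishes at 213 + 51 = minute 264.
The earliest everything can be done is minute 264, which is after the deadline of 253, so it is not possible.

No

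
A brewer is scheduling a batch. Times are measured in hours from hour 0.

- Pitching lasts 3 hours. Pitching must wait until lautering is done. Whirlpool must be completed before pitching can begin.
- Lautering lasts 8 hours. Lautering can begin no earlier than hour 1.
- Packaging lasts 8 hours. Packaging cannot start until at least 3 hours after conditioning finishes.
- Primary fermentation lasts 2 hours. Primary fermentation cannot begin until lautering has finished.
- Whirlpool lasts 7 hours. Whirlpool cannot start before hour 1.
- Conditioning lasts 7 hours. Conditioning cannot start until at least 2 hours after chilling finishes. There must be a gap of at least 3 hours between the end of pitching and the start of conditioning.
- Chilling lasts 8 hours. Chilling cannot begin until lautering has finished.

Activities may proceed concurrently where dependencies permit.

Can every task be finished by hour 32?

No

Whirlpool waits on its own release at hour 1, so it starts at hour 1 and finishes at 1 + 7 = hour 8.
After its own release at hour 1, lautering can start at hour 1 and finishes at hour 9.
Primary fermentation waits on lautering (finishes hour 9), so it starts at hour 9 and finishes at 9 + 2 = hour 11.
Pitching needs all of lautering (finishes hour 9); whirlpool (finishes hour 8). That puts its earliest start at hour 9; it finishes at 9 + 3 = hour 12.
Chilling cannot begin until lautering (finishes hour 9). It runs from hour 9 to 9 + 8 = hour 17.
For conditioning: chilling (finishes hour 17, plus 2-hour gap → hour 19); pitching (finishes hour 12, plus 3-hour gap → hour 15). Taking the maximum gives a start of hour 19, and it finishes at 19 + 7 = hour 26.
Packaging cannot begin until conditioning (finishes hour 26, plus 3-hour gap → hour 29). It runs from hour 29 to 29 + 8 = hour 37.
The earliest everything can be done is hour 37, which is after the deadline of 32, so it is not possible.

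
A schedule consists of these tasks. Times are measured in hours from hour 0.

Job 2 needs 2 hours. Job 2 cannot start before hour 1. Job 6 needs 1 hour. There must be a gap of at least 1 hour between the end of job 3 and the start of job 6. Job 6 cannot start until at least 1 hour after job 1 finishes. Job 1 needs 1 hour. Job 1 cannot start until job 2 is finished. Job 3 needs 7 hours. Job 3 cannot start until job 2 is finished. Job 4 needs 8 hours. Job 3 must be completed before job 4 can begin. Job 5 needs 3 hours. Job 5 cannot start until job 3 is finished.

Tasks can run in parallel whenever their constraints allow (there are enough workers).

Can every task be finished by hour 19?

Yes

Job 2 cannot begin until its own release at hour 1. It runs from hour 1 to 1 + 2 = hour 3.
Job 3 waits on job 2 (finishes hour 3), so it starts at hour 3 and finishes at 3 + 7 = hour 10.
Job 5 cannot begin until job 3 (finishes hour 10). It runs from hour 10 to 10 + 3 = hour 13.
After job 3 (finishes hour 10), job 4 can start at hour 10 and finishes at hour 18.
Job 1 waits on job 2 (finishes hour 3), so it starts at hour 3 and finishes at 3 + 1 = hour 4.
Job 6 needs all of job 3 (finishes hour 10, plus 1-hour gap → hour 11); job 1 (finishes hour 4, plus 1-hour gap → hour 5). That puts its earliest start at hour 11; it finishes at 11 + 1 = hour 12.
Every task is finished by hour 18, which is no later than the deadline of 19, so the schedule is feasible.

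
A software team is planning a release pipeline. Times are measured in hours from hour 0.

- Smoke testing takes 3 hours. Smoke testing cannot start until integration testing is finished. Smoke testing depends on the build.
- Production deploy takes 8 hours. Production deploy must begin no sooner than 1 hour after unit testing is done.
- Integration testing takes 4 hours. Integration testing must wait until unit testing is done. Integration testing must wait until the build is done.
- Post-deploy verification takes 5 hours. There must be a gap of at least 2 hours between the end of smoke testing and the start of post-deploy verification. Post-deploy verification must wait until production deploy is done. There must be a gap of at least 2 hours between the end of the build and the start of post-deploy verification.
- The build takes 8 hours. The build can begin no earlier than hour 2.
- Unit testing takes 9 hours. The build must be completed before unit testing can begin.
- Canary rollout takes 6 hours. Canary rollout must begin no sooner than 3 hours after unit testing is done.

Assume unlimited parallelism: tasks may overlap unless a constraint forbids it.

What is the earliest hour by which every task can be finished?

The build waits on its own release at hour 2, so it starts at hour 2 and finishes at 2 + 8 = hour 10.
After the build (finishes hour 10), unit testing can start at hour 10 and finishes at hour 19.
Production deploy waits on unit testing (finishes hour 19, plus 1-hour gap → hour 20), so it starts at hour 20 and finishes at 20 + 8 = hour 28.
After unit testing (finishes hour 19, plus 3-hour gap → hour 22), canary rollout can start at hour 22 and finishes at hour 28.
Integration testing needs all of unit testing (finishes hour 19); the build (finishes hour 10). That puts its earliest start at hour 19; it finishes at 19 + 4 = hour 23.
For smoke testing: integration testing (finishes hour 23); the build (finishes hour 10). Taking the maximum gives a start of hour 23, and it finishes at 23 + 3 = hour 26.
Post-deploy verification needs all of smoke testing (finishes hour 26, plus 2-hour gap → hour 28); production deploy (finishes hour 28); the build (finishes hour 10, plus 2-hour gap → hour 12). That puts its earliest start at hour 28; it finishes at 28 + 5 = hour 33.
All tasks are finished once the last one completes. Finish times: The build at 10, Unit testing at 19, Integration testing at 23, Smoke testing at 26, Canary rollout at 28, Production deploy at 28, Post-deploy verification at 33. The latest is hour 33.

33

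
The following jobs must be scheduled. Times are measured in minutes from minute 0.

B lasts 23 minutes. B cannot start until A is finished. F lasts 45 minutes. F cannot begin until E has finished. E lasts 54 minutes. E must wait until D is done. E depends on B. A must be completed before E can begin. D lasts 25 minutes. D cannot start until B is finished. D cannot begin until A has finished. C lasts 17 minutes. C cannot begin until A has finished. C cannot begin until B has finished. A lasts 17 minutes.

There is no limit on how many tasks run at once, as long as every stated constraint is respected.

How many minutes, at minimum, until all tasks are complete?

164

A can start immediately at minute 0; it finishes at minute 17.
After A (finishes minute 17), B can start at minute 17 and finishes at minute 40.
D needs all of B (finishes minute 40); A (finishes minute 17). That puts its earliest start at minute 40; it finishes at 40 + 25 = minute 65.
E needs all of D (finishes minute 65); B (finishes minute 40); A (finishes minute 17). That puts its earliest start at minute 65; it finishes at 65 + 54 = minute 119.
F waits on E (finishes minute 119), so it starts at minute 119 and finishes at 119 + 45 = minute 164.
C has to wait for A (finishes minute 17); B (finishes minute 40). The latest of these is minute 40, so C runs minute 40 to 40 + 17 = minute 57.
All tasks are finished once the last one completes. Finish times: A at 17, B at 40, C at 57, D at 65, E at 119, F at 164. The latest is minute 164.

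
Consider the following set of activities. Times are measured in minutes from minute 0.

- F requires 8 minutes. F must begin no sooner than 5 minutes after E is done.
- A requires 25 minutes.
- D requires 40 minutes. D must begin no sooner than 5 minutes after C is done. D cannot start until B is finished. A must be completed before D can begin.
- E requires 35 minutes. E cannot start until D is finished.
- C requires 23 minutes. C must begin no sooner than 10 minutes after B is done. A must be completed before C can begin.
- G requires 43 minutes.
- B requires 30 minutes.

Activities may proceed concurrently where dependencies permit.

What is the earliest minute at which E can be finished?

B can start immediately at minute 0; it finishes at minute 30.
Nothing blocks A, so it runs from minute 0 to minute 25.
For C: B (finishes minute 30, plus 10-minute gap → minute 40); A (finishes minute 25). Taking the maximum gives a start of minute 40, and it finishes at 40 + 23 = minute 63.
D cannot start until C (finishes minute 63, plus 5-minute gap → minute 68); B (finishes minute 30); A (finishes minute 25). The controlling bound is minute 68, so D finishes at 68 + 40 = minute 108.
E waits on D (finishes minute 108), so it starts at minute 108 and finishes at 108 + 35 = minute 143.

143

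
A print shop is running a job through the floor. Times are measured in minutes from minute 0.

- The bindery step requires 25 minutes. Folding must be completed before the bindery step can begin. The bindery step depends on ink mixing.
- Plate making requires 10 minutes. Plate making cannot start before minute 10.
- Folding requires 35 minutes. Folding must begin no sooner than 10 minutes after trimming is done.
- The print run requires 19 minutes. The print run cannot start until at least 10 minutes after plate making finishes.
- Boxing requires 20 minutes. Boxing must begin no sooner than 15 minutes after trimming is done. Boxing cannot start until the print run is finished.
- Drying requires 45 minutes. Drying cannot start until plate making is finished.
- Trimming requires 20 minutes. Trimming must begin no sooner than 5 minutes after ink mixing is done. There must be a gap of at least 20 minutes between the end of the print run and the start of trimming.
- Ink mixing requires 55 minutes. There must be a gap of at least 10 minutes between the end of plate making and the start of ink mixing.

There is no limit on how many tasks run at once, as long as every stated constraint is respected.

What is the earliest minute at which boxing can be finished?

145

Plate making cannot begin until its own release at minute 10. It runs from minute 10 to 10 + 10 = minute 20.
The print run cannot begin until plate making (finishes minute 20, plus 10-minute gap → minute 30). It runs from minute 30 to 30 + 19 = minute 49.
Ink mixing cannot begin until plate making (finishes minute 20, plus 10-minute gap → minute 30). It runs from minute 30 to 30 + 55 = minute 85.
Trimming cannot start until ink mixing (finishes minute 85, plus 5-minute gap → minute 90); the print run (finishes minute 49, plus 20-minute gap → minute 69). The controlling bound is minute 90, so trimming finishes at 90 + 20 = minute 110.
Boxing cannot start until trimming (finishes minute 110, plus 15-minute gap → minute 125); the print run (finishes minute 49). The controlling bound is minute 125, so boxing finishes at 125 + 20 = minute 145.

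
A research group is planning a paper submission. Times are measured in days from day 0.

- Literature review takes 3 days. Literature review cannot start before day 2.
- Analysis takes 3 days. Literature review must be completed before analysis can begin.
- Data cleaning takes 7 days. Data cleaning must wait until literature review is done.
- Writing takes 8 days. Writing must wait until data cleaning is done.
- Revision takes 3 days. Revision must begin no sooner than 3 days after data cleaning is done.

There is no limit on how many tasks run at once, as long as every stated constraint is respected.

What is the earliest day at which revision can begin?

After its own release at day 2, literature review can start at day 2 and finishes at day 5.
After literature review (finishes day 5), data cleaning can start at day 5 and finishes at day 12.
Revision waits on data cleaning (finishes day 12, plus 3-day gap → day 15), so the earliest it can start is day 15.

15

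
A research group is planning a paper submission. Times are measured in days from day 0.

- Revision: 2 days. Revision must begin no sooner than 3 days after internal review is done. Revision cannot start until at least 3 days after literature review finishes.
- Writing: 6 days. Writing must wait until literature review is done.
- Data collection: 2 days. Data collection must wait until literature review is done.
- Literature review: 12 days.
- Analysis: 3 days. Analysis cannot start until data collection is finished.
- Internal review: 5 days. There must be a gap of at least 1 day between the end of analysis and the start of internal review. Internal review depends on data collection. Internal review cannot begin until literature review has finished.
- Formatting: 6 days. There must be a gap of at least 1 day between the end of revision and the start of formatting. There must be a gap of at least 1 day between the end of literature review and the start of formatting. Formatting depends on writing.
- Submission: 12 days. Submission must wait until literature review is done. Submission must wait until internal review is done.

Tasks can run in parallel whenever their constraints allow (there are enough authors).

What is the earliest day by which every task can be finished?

35

Literature review can start immediately at day 0; it finishes at day 12.
After literature review (finishes day 12), writing can start at day 12 and finishes at day 18.
Data collection waits on literature review (finishes day 12), so it starts at day 12 and finishes at 12 + 2 = day 14.
Analysis waits on data collection (finishes day 14), so it starts at day 14 and finishes at 14 + 3 = day 17.
Internal review has to wait for analysis (finishes day 17, plus 1-day gap → day 18); data collection (finishes day 14); literature review (finishes day 12). The latest of these is day 18, so internal review runs day 18 to 18 + 5 = day 23.
Submission has to wait for literature review (finishes day 12); internal review (finishes day 23). The latest of these is day 23, so submission runs day 23 to 23 + 12 = day 35.
Revision cannot start until internal review (finishes day 23, plus 3-day gap → day 26); literature review (finishes day 12, plus 3-day gap → day 15). The controlling bound is day 26, so revision finishes at 26 + 2 = day 28.
Formatting has to wait for revision (finishes day 28, plus 1-day gap → day 29); literature review (finishes day 12, plus 1-day gap → day 13); writing (finishes day 18). The latest of these is day 29, so formatting runs day 29 to 29 + 6 = day 35.
All tasks are finished once the last one completes. Finish times: Literature review at 12, Data collection at 14, Analysis at 17, Writing at 18, Internal review at 23, Revision at 28, Formatting at 35, Submission at 35. The latest is day 35.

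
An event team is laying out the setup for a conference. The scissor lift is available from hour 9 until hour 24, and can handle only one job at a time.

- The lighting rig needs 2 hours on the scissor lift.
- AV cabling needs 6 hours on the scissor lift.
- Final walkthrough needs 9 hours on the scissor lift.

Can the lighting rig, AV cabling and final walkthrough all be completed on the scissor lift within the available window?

The scissor lift window is 24 − 9 = 15 hours.
Running back to back, the jobs need 2 + 6 + 9 = 17 hours on the scissor lift.
Since 17 > 15, they cannot all fit.

No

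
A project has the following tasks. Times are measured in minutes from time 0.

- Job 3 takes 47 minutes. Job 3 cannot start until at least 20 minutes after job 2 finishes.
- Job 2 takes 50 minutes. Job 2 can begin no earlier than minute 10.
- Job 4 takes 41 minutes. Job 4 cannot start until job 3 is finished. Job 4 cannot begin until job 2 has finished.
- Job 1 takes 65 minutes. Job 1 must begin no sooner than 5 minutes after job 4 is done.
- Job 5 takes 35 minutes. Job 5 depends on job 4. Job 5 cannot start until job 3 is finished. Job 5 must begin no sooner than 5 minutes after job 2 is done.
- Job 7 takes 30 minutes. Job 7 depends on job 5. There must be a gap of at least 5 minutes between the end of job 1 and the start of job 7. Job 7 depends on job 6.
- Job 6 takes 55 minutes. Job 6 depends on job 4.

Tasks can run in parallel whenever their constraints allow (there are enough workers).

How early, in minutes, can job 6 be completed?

After its own release at minute 10, job 2 can start at minute 10 and finishes at minute 60.
Job 3 waits on job 2 (finishes minute 60, plus 20-minute gap → minute 80), so it starts at minute 80 and finishes at 80 + 47 = minute 127.
For job 4: job 3 (finishes minute 127); job 2 (finishes minute 60). Taking the maximum gives a start of minute 127, and it finishes at 127 + 41 = minute 168.
After job 4 (finishes minute 168), job 6 can start at minute 168 and finishes at minute 223.

223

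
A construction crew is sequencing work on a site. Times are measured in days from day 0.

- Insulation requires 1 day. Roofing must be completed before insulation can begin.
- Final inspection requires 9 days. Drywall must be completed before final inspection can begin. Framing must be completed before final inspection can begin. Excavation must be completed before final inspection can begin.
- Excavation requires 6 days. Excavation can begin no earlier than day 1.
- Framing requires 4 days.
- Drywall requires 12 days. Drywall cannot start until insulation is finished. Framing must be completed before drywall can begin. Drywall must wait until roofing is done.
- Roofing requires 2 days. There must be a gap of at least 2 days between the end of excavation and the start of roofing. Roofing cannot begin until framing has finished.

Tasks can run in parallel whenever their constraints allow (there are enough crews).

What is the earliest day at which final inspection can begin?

24

Framing can start immediately at day 0; it finishes at day 4.
Excavation cannot begin until its own release at day 1. It runs from day 1 to 1 + 6 = day 7.
Roofing cannot start until excavation (finishes day 7, plus 2-day gap → day 9); framing (finishes day 4). The controlling bound is day 9, so roofing finishes at 9 + 2 = day 11.
After roofing (finishes day 11), insulation can start at day 11 and finishes at day 12.
For drywall: insulation (finishes day 12); framing (finishes day 4); roofing (finishes day 11). Taking the maximum gives a start of day 12, and it finishes at 12 + 12 = day 24.
Final inspection waits on drywall (finishes day 24); framing (finishes day 4); excavation (finishes day 7). The latest of these is day 24, which is the earliest final inspection can start.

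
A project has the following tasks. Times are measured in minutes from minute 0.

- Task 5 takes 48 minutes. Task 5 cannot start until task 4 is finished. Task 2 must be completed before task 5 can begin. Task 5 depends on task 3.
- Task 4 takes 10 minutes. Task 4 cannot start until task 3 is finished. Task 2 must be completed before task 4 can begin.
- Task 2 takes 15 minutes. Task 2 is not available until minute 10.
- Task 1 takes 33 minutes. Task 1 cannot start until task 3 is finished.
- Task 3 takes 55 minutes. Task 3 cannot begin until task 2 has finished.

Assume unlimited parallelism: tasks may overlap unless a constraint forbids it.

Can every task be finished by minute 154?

After its own release at minute 10, task 2 can start at minute 10 and finishes at minute 25.
Task 3 waits on task 2 (finishes minute 25), so it starts at minute 25 and finishes at 25 + 55 = minute 80.
Task 4 has to wait for task 3 (finishes minute 80); task 2 (finishes minute 25). The latest of these is minute 80, so task 4 runs minute 80 to 80 + 10 = minute 90.
For task 5: task 4 (finishes minute 90); task 2 (finishes minute 25); task 3 (finishes minute 80). Taking the maximum gives a start of minute 90, and it finishes at 90 + 48 = minute 138.
Task 1 waits on task 3 (finishes minute 80), so it starts at minute 80 and finishes at 80 + 33 = minute 113.
Every task is finished by minute 138, which is no later than the deadline of 154, so the schedule is feasible.

Yes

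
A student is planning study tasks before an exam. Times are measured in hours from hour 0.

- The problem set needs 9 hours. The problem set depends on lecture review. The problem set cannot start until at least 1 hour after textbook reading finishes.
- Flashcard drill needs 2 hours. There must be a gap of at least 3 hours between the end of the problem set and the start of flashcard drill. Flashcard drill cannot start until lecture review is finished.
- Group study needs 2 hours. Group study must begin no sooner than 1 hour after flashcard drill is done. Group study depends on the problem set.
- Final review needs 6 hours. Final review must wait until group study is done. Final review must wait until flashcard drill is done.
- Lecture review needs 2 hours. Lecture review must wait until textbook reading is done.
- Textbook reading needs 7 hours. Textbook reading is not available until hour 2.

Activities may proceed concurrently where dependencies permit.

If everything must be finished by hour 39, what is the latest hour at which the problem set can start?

16

Nothing follows final review; the deadline of hour 39 is its only limit. It must start by 39 − 6 = hour 33.
Since final review (must start by hour 33) depends on it, group study must finish by hour 33. Backing off its 2-hour duration gives a latest start of hour 31.
Flashcard drill feeds group study (must start by hour 31, minus 1-hour gap → hour 30); final review (must start by hour 33). Taking the minimum, flashcard drill must finish by hour 30 and start by 30 − 2 = hour 28.
The problem set has several dependents: flashcard drill (must start by hour 28, minus 3-hour gap → hour 25); group study (must start by hour 31). The earliest of those limits is hour 25, so the problem set must start by 25 − 9 = hour 16.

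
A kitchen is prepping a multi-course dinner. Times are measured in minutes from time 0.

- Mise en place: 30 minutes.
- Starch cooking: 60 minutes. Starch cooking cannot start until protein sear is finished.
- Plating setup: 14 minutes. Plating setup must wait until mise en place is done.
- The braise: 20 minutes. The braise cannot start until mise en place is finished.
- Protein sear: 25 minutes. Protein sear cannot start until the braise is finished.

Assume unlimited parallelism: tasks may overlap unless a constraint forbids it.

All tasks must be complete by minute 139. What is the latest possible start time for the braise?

To finish by minute 139, starch cooking (duration 60) must start no later than minute 79.
Protein sear has to be done before starch cooking (must start by minute 79). That means finishing by minute 79, i.e. starting by 79 − 25 = minute 54.
The braise must finish before protein sear (must start by minute 54). With a 20-minute duration, the braise must start by 54 − 20 = minute 34.

34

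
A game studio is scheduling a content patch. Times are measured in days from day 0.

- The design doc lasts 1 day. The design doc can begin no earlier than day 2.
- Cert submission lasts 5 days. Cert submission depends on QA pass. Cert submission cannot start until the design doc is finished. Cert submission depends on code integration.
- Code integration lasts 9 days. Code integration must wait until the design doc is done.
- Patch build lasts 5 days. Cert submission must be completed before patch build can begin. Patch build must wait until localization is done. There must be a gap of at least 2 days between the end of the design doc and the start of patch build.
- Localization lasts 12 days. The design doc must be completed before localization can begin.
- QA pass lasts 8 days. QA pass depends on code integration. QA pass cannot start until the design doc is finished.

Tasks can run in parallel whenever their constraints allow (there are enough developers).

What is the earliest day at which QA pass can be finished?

20

After its own release at day 2, the design doc can start at day 2 and finishes at day 3.
After the design doc (finishes day 3), code integration can start at day 3 and finishes at day 12.
QA pass cannot start until code integration (finishes day 12); the design doc (finishes day 3). The controlling bound is day 12, so QA pass finishes at 12 + 8 = day 20.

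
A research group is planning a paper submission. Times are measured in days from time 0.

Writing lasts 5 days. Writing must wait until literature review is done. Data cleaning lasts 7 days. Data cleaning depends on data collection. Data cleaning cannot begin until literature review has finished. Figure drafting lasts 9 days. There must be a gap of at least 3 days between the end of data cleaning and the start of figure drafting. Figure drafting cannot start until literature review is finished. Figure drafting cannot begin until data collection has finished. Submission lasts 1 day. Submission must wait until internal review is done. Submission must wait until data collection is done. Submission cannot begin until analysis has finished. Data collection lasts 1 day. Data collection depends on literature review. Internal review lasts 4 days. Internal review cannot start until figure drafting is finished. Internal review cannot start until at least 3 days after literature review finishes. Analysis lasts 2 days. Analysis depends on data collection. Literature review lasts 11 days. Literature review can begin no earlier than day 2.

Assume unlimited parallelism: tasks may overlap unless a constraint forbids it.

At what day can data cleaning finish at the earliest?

After its own release at day 2, literature review can start at day 2 and finishes at day 13.
Data collection cannot begin until literature review (finishes day 13). It runs from day 13 to 13 + 1 = day 14.
Data cleaning cannot start until data collection (finishes day 14); literature review (finishes day 13). The controlling bound is day 14, so data cleaning finishes at 14 + 7 = day 21.

21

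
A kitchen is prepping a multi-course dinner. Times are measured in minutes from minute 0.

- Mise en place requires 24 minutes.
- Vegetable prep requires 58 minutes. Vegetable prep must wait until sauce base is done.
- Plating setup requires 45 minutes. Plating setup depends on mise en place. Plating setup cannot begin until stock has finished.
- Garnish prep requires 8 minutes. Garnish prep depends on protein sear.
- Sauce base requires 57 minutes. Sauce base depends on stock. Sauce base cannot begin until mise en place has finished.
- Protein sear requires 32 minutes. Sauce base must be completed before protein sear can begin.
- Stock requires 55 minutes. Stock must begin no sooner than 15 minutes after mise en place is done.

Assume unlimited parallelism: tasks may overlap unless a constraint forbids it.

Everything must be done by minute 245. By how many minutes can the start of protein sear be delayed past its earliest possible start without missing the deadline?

Mise en place has no prerequisites, so it starts at minute 0 and finishes at minute 24.
Stock waits on mise en place (finishes minute 24, plus 15-minute gap → minute 39), so it starts at minute 39 and finishes at 39 + 55 = minute 94.
Sauce base has to wait for stock (finishes minute 94); mise en place (finishes minute 24). The latest of these is minute 94, so sauce base runs minute 94 to 94 + 57 = minute 151.
After sauce base (finishes minute 151), protein sear can start at minute 151 and finishes at minute 183.

Working backward from the deadline:
Garnish prep has no dependents, so it just needs to finish by minute 245. Starting by 245 − 8 = minute 237 achieves that.
Since garnish prep (must start by minute 237) depends on it, protein sear must finish by minute 237. Backing off its 32-minute duration gives a latest start of minute 205.
So protein sear can start as early as minute 151 and as late as minute 205, giving 205 − 151 = 54 minutes of slack.

54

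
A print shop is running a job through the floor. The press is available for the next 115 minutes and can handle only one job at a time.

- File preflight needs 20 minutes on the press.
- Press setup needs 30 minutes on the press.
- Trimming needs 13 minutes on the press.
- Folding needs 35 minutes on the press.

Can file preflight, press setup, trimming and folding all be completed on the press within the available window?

Running back to back, the jobs need 20 + 30 + 13 + 35 = 98 minutes on the press.
Since 98 ≤ 115, they fit within the window.

Yes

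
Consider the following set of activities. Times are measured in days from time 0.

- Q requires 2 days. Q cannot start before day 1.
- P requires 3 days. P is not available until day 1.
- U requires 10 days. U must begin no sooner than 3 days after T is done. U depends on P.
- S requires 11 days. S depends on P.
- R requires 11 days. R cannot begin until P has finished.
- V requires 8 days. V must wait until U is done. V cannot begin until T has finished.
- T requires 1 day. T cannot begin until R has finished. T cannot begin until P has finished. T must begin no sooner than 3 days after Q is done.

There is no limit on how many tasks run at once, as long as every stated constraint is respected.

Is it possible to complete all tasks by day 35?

No

Q cannot begin until its own release at day 1. It runs from day 1 to 1 + 2 = day 3.
P cannot begin until its own release at day 1. It runs from day 1 to 1 + 3 = day 4.
S waits on P (finishes day 4), so it starts at day 4 and finishes at 4 + 11 = day 15.
After P (finishes day 4), R can start at day 4 and finishes at day 15.
T cannot start until R (finishes day 15); P (finishes day 4); Q (finishes day 3, plus 3-day gap → day 6). The controlling bound is day 15, so T finishes at 15 + 1 = day 16.
U needs all of T (finishes day 16, plus 3-day gap → day 19); P (finishes day 4). That puts its earliest start at day 19; it finishes at 19 + 10 = day 29.
For V: U (finishes day 29); T (finishes day 16). Taking the maximum gives a start of day 29, and it finishes at 29 + 8 = day 37.
The earliest everything can be done is day 37, which is after the deadline of 35, so it is not possible.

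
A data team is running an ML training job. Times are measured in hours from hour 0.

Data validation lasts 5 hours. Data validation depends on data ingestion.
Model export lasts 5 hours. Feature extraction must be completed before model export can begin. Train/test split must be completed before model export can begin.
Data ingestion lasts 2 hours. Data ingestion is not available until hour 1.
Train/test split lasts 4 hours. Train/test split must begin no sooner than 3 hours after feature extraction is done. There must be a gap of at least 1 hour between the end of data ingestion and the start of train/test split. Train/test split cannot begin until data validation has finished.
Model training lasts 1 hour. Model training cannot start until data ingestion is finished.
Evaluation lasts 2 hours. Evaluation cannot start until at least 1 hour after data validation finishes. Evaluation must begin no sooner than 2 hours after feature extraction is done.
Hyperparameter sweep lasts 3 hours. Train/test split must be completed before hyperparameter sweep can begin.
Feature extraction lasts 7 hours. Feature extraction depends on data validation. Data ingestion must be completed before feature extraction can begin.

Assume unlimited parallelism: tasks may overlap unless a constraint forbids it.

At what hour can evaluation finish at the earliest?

19

Data ingestion cannot begin until its own release at hour 1. It runs from hour 1 to 1 + 2 = hour 3.
After data ingestion (finishes hour 3), data validation can start at hour 3 and finishes at hour 8.
Feature extraction has to wait for data validation (finishes hour 8); data ingestion (finishes hour 3). The latest of these is hour 8, so feature extraction runs hour 8 to 8 + 7 = hour 15.
Evaluation cannot start until data validation (finishes hour 8, plus 1-hour gap → hour 9); feature extraction (finishes hour 15, plus 2-hour gap → hour 17). The controlling bound is hour 17, so evaluation finishes at 17 + 2 = hour 19.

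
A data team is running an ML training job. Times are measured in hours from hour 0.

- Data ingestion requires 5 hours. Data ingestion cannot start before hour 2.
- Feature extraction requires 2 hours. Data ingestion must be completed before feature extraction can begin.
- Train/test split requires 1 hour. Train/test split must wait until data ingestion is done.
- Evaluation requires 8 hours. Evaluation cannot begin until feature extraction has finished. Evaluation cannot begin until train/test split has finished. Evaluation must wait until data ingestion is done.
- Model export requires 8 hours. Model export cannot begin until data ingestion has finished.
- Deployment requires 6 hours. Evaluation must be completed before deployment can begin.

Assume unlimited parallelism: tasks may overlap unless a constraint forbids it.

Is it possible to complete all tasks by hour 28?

Yes

After its own release at hour 2, data ingestion can start at hour 2 and finishes at hour 7.
Model export waits on data ingestion (finishes hour 7), so it starts at hour 7 and finishes at 7 + 8 = hour 15.
Train/test split waits on data ingestion (finishes hour 7), so it starts at hour 7 and finishes at 7 + 1 = hour 8.
Feature extraction waits on data ingestion (finishes hour 7), so it starts at hour 7 and finishes at 7 + 2 = hour 9.
Evaluation has to wait for feature extraction (finishes hour 9); train/test split (finishes hour 8); data ingestion (finishes hour 7). The latest of these is hour 9, so evaluation runs hour 9 to 9 + 8 = hour 17.
Deployment waits on evaluation (finishes hour 17), so it starts at hour 17 and finishes at 17 + 6 = hour 23.
Every task is finished by hour 23, which is no later than the deadline of 28, so the schedule is feasible.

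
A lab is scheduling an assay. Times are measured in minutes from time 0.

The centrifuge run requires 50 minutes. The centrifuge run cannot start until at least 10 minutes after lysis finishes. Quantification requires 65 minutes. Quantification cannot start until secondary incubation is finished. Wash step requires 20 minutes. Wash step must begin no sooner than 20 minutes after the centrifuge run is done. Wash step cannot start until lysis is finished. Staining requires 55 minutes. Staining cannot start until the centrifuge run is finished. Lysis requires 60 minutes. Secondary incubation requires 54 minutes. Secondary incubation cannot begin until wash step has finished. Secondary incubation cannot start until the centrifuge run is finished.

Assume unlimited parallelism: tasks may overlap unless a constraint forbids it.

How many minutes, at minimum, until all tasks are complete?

279

Nothing blocks lysis, so it runs from minute 0 to minute 60.
The centrifuge run cannot begin until lysis (finishes minute 60, plus 10-minute gap → minute 70). It runs from minute 70 to 70 + 50 = minute 120.
Staining waits on the centrifuge run (finishes minute 120), so it starts at minute 120 and finishes at 120 + 55 = minute 175.
Wash step needs all of the centrifuge run (finishes minute 120, plus 20-minute gap → minute 140); lysis (finishes minute 60). That puts its earliest start at minute 140; it finishes at 140 + 20 = minute 160.
For secondary incubation: wash step (finishes minute 160); the centrifuge run (finishes minute 120). Taking the maximum gives a start of minute 160, and it finishes at 160 + 54 = minute 214.
After secondary incubation (finishes minute 214), quantification can start at minute 214 and finishes at minute 279.
All tasks are finished once the last one completes. Finish times: Lysis at 60, The centrifuge run at 120, Wash step at 160, Staining at 175, Secondary incubation at 214, Quantification at 279. The latest is minute 279.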